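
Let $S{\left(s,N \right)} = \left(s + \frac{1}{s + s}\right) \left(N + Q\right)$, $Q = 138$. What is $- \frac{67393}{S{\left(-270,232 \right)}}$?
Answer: $\frac{3639222}{5394637} \approx 0.6746$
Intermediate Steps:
$S{\left(s,N \right)} = \left(138 + N\right) \left(s + \frac{1}{2 s}\right)$ ($S{\left(s,N \right)} = \left(s + \frac{1}{s + s}\right) \left(N + 138\right) = \left(s + \frac{1}{2 s}\right) \left(138 + N\right) = \left(138 + N\right) \left(s + \frac{1}{2 s}\right)$)
$- \frac{67393}{S{\left(-270,232 \right)}} = - \frac{67393}{\frac{1}{2} \frac{1}{-270} \left(138 + 232 + 2 \left(-270\right)^{2} \left(138 + 232\right)\right)} = - \frac{67393}{\frac{1}{2} \left(- \frac{1}{270}\right) \left(138 + 232 + 2 \cdot 72900 \cdot 370\right)} = - \frac{67393}{\frac{1}{2} \left(- \frac{1}{270}\right) \left(138 + 232 + 53946000\right)} = - \frac{67393}{\frac{1}{2} \left(- \frac{1}{270}\right) 53946370} = - \frac{67393}{- \frac{5394637}{54}} = \left(-67393\right) \left(- \frac{54}{5394637}\right) = \frac{3639222}{5394637}$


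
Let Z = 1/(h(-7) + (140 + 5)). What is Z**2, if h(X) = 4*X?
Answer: 1/13689 ≈ 7.3051e-5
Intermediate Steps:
Z = 1/117 (Z = 1/(4*(-7) + (140 + 5)) = 1/(-28 + 145) = 1/117 ≈ 0.0085470)
Z**2 = (1/117)**2 = 1/13689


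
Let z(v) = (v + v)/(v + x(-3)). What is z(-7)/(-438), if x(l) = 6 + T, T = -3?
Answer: -7/876 ≈ -0.0079909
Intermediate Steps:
x(l) = 3 (x(l) = 6 - 3 = 3)
z(v) = 2*v/(3 + v) (z(v) = (v + v)/(v + 3) = (2*v)/(3 + v) = 2*v/(3 + v))
z(-7)/(-438) = (2*(-7)/(3 - 7))/(-438) = -(-7)/(219*(-4)) = -(-7)*(-1)/(219*4) = -1/438*7/2 = -7/876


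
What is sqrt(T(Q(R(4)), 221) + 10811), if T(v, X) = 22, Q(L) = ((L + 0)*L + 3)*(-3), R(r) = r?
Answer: sqrt(10833) ≈ 104.08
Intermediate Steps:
Q(L) = -9 - 3*L**2 (Q(L) = (L*L + 3)*(-3) = (L**2 + 3)*(-3) = (3 + L**2)*(-3) = -9 - 3*L**2)
sqrt(T(Q(R(4)), 221) + 10811) = sqrt(22 + 10811) = sqrt(10833)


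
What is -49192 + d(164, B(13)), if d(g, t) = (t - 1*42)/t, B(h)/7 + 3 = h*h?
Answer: -4082856/83 ≈ -49191.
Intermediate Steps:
B(h) = -21 + 7*h² (B(h) = -21 + 7*(h*h) = -21 + 7*h²)
d(g, t) = (-42 + t)/t (d(g, t) = (t - 42)/t = (-42 + t)/t)
-49192 + d(164, B(13)) = -49192 + (-42 + (-21 + 7*13²))/(-21 + 7*13²) = -49192 + (-42 + (-21 + 7*169))/(-21 + 7*169) = -49192 + (-42 + (-21 + 1183))/(-21 + 1183) = -49192 + (-42 + 1162)/1162 = -49192 + (1/1162)*1120 = -49192 + 80/83 = -4082856/83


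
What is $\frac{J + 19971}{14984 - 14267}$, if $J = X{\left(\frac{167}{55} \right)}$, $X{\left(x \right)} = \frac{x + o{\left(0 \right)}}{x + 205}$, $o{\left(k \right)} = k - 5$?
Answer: $\frac{12694893}{455773} \approx 27.854$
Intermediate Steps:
$o{\left(k \right)} = -5 + k$ ($o{\left(k \right)} = k - 5 = -5 + k$)
$X{\left(x \right)} = \frac{-5 + x}{205 + x}$ ($X{\left(x \right)} = \frac{x + \left(-5 + 0\right)}{x + 205} = \frac{x - 5}{205 + x} = \frac{-5 + x}{205 + x}$)
$J = - \frac{18}{1907}$ ($J = \frac{-5 + \frac{167}{55}}{205 + \frac{167}{55}} = \frac{1}{\frac{11442}{55}} \left(- \frac{108}{55}\right) = \frac{55}{11442} \left(- \frac{108}{55}\right) = - \frac{18}{1907} \approx -0.0094389$)
$\frac{J + 19971}{14984 - 14267} = \frac{- \frac{18}{1907} + 19971}{14984 - 14267} = \frac{38084679}{1907 \cdot 717} = \frac{38084679}{1907} \cdot \frac{1}{717} = \frac{12694893}{455773}$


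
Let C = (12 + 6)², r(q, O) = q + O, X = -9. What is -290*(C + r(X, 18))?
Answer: -96570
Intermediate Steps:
r(q, O) = O + q
C = 324 (C = 18² = 324)
-290*(C + r(X, 18)) = -290*(324 + (18 - 9)) = -290*(324 + 9) = -290*333 = -96570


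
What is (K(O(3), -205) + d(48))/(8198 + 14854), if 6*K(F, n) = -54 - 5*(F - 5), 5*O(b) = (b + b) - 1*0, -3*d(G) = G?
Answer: -131/138312 ≈ -0.00094713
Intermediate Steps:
d(G) = -G/3
O(b) = 2*b/5 (O(b) = ((b + b) - 1*0)/5 = (2*b + 0)/5 = (2*b)/5 = 2*b/5)
K(F, n) = -29/6 - 5*F/6 (K(F, n) = (-54 - 5*(F - 5))/6 = (-54 - 5*(-5 + F))/6 = (-54 + (25 - 5*F))/6 = (-29 - 5*F)/6 = -29/6 - 5*F/6)
(K(O(3), -205) + d(48))/(8198 + 14854) = ((-29/6 - 3/3) - ⅓*48)/(8198 + 14854) = ((-29/6 - ⅚*6/5) - 16)/23052 = ((-29/6 - 1) - 16)*(1/23052) = (-35/6 - 16)*(1/23052) = -131/6*1/23052 = -131/138312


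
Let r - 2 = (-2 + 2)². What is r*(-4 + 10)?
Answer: 12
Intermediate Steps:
r = 2 (r = 2 + (-2 + 2)² = 2 + 0² = 2 + 0 = 2)
r*(-4 + 10) = 2*(-4 + 10) = 2*6 = 12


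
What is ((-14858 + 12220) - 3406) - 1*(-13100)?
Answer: 7056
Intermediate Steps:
((-14858 + 12220) - 3406) - 1*(-13100) = (-2638 - 3406) + 13100 = -6044 + 13100 = 7056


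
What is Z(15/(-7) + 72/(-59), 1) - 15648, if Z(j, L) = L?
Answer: -15647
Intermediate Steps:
Z(15/(-7) + 72/(-59), 1) - 15648 = 1 - 15648 = -15647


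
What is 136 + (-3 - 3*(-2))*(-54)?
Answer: -26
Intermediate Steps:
136 + (-3 - 3*(-2))*(-54) = 136 + (-3 + 6)*(-54) = 136 + 3*(-54) = 136 - 162 = -26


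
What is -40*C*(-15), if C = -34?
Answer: -20400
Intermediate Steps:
-40*C*(-15) = -40*(-34)*(-15) = 1360*(-15) = -20400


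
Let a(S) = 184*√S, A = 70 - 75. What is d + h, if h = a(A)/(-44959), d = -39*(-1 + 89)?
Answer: -3432 - 184*I*√5/44959 ≈ -3432.0 - 0.0091514*I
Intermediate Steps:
d = -3432 (d = -39*88 = -3432)
A = -5
h = -184*I*√5/44959 (h = (184*√(-5))/(-44959) = (184*(I*√5))*(-1/44959) = (184*I*√5)*(-1/44959) = -184*I*√5/44959 ≈ -0.0091514*I)
d + h = -3432 - 184*I*√5/44959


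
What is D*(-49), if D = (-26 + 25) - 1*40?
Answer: 2009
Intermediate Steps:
D = -41 (D = -1 - 40 = -41)
D*(-49) = -41*(-49) = 2009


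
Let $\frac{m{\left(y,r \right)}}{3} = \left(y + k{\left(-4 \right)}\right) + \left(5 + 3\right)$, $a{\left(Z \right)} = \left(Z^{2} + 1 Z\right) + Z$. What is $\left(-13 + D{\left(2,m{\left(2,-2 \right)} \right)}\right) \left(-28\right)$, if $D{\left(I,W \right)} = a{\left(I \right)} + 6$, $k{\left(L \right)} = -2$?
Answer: $-28$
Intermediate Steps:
$a{\left(Z \right)} = Z^{2} + 2 Z$ ($a{\left(Z \right)} = \left(Z^{2} + Z\right) + Z = \left(Z + Z^{2}\right) + Z = Z^{2} + 2 Z$)
$m{\left(y,r \right)} = 18 + 3 y$ ($m{\left(y,r \right)} = 3 \left(\left(y - 2\right) + \left(5 + 3\right)\right) = 3 \left(\left(-2 + y\right) + 8\right) = 3 \left(6 + y\right) = 18 + 3 y$)
$D{\left(I,W \right)} = 6 + I \left(2 + I\right)$ ($D{\left(I,W \right)} = I \left(2 + I\right) + 6 = 6 + I \left(2 + I\right)$)
$\left(-13 + D{\left(2,m{\left(2,-2 \right)} \right)}\right) \left(-28\right) = \left(-13 + \left(6 + 2 \left(2 + 2\right)\right)\right) \left(-28\right) = \left(-13 + \left(6 + 2 \cdot 4\right)\right) \left(-28\right) = \left(-13 + \left(6 + 8\right)\right) \left(-28\right) = \left(-13 + 14\right) \left(-28\right) = 1 \left(-28\right) = -28$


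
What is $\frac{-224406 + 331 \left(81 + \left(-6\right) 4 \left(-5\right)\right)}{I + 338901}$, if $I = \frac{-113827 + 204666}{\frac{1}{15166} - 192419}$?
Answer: $- \frac{460715017054875}{988988519373979} \approx -0.46584$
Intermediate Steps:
$I = - \frac{1377664274}{2918226553}$ ($I = \frac{90839}{\frac{1}{15166} - 192419} = \frac{90839}{- \frac{2918226553}{15166}} = 90839 \left(- \frac{15166}{2918226553}\right) = - \frac{1377664274}{2918226553} \approx -0.47209$)
$\frac{-224406 + 331 \left(81 + \left(-6\right) 4 \left(-5\right)\right)}{I + 338901} = \frac{-224406 + 331 \left(81 + \left(-6\right) 4 \left(-5\right)\right)}{- \frac{1377664274}{2918226553} + 338901} = \frac{-224406 + 331 \left(81 - -120\right)}{\frac{988988519373979}{2918226553}} = \left(-224406 + 331 \left(81 + 120\right)\right) \frac{2918226553}{988988519373979} = \left(-224406 + 331 \cdot 201\right) \frac{2918226553}{988988519373979} = \left(-224406 + 66531\right) \frac{2918226553}{988988519373979} = \left(-157875\right) \frac{2918226553}{988988519373979} = - \frac{460715017054875}{988988519373979}$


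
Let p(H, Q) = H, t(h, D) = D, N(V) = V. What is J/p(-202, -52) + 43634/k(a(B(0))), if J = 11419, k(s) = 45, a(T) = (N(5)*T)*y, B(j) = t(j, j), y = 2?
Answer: 8300213/9090 ≈ 913.11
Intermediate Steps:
B(j) = j
a(T) = 10*T (a(T) = (5*T)*2 = 10*T)
J/p(-202, -52) + 43634/k(a(B(0))) = 11419/(-202) + 43634/45 = 11419*(-1/202) + 43634*(1/45) = -11419/202 + 43634/45 = 8300213/9090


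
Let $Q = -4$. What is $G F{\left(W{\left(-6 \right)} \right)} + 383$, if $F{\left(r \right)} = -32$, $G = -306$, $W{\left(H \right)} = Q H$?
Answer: $10175$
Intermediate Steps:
$W{\left(H \right)} = - 4 H$
$G F{\left(W{\left(-6 \right)} \right)} + 383 = \left(-306\right) \left(-32\right) + 383 = 9792 + 383 = 10175$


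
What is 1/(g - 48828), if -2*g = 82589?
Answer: -2/180245 ≈ -1.1096e-5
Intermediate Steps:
g = -82589/2 (g = -1/2*82589 = -82589/2 ≈ -41295.)
1/(g - 48828) = 1/(-82589/2 - 48828) = 1/(-180245/2) = -2/180245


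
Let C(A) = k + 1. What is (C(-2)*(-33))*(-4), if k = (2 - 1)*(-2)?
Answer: -132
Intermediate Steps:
k = -2 (k = 1*(-2) = -2)
C(A) = -1 (C(A) = -2 + 1 = -1)
(C(-2)*(-33))*(-4) = -1*(-33)*(-4) = 33*(-4) = -132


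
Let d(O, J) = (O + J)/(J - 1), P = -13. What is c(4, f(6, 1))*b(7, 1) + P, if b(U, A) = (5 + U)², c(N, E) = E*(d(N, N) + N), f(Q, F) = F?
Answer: 947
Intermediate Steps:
d(O, J) = (J + O)/(-1 + J)
c(N, E) = E*(N + 2*N/(-1 + N)) (c(N, E) = E*((N + N)/(-1 + N) + N) = E*((2*N)/(-1 + N) + N) = E*(2*N/(-1 + N) + N) = E*(N + 2*N/(-1 + N)))
c(4, f(6, 1))*b(7, 1) + P = (1*4*(1 + 4)/(-1 + 4))*(5 + 7)² - 13 = (1*4*5/3)*12² - 13 = (1*4*(⅓)*5)*144 - 13 = (20/3)*144 - 13 = 960 - 13 = 947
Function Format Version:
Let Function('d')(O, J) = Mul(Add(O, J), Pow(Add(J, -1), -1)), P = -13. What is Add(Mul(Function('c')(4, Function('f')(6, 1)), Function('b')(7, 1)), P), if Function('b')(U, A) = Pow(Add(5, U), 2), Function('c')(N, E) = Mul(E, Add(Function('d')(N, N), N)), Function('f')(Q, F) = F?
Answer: 947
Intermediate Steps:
Function('d')(O, J) = Mul(Pow(Add(-1, J), -1), Add(J, O)) (Function('d')(O, J) = Mul(Add(J, O), Pow(Add(-1, J), -1)) = Mul(Pow(Add(-1, J), -1), Add(J, O)))
Function('c')(N, E) = Mul(E, Add(N, Mul(2, N, Pow(Add(-1, N), -1)))) (Function('c')(N, E) = Mul(E, Add(Mul(Pow(Add(-1, N), -1), Add(N, N)), N)) = Mul(E, Add(Mul(Pow(Add(-1, N), -1), Mul(2, N)), N)) = Mul(E, Add(Mul(2, N, Pow(Add(-1, N), -1)), N)) = Mul(E, Add(N, Mul(2, N, Pow(Add(-1, N), -1)))))
Add(Mul(Function('c')(4, Function('f')(6, 1)), Function('b')(7, 1)), P) = Add(Mul(Mul(1, 4, Pow(Add(-1, 4), -1), Add(1, 4)), Pow(Add(5, 7), 2)), -13) = Add(Mul(Mul(1, 4, Pow(3, -1), 5), Pow(12, 2)), -13) = Add(Mul(Mul(1, 4, Rational(1, 3), 5), 144), -13) = Add(Mul(Rational(20, 3), 144), -13) = Add(960, -13) = 947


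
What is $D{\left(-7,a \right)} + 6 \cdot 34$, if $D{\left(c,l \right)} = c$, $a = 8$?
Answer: $197$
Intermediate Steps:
$D{\left(-7,a \right)} + 6 \cdot 34 = -7 + 6 \cdot 34 = -7 + 204 = 197$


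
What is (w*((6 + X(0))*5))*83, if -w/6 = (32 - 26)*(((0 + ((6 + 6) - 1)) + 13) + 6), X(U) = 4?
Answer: -4482000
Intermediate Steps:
w = -1080 (w = -6*(32 - 26)*(((0 + ((6 + 6) - 1)) + 13) + 6) = -36*(((0 + (12 - 1)) + 13) + 6) = -36*(((0 + 11) + 13) + 6) = -36*((11 + 13) + 6) = -36*(24 + 6) = -36*30 = -6*180 = -1080)
(w*((6 + X(0))*5))*83 = -1080*(6 + 4)*5*83 = -10800*5*83 = -1080*50*83 = -54000*83 = -4482000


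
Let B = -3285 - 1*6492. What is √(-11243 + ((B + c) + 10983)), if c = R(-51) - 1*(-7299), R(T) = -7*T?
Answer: I*√2381 ≈ 48.795*I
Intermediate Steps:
c = 7656 (c = -7*(-51) - 1*(-7299) = 357 + 7299 = 7656)
B = -9777 (B = -3285 - 6492 = -9777)
√(-11243 + ((B + c) + 10983)) = √(-11243 + ((-9777 + 7656) + 10983)) = √(-11243 + (-2121 + 10983)) = √(-11243 + 8862) = √(-2381) = I*√2381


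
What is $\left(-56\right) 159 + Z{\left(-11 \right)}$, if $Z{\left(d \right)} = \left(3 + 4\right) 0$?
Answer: $-8904$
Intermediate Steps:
$Z{\left(d \right)} = 0$ ($Z{\left(d \right)} = 7 \cdot 0 = 0$)
$\left(-56\right) 159 + Z{\left(-11 \right)} = \left(-56\right) 159 + 0 = -8904 + 0 = -8904$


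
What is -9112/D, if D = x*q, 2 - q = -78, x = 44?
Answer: -1139/440 ≈ -2.5886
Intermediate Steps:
q = 80 (q = 2 - 1*(-78) = 2 + 78 = 80)
D = 3520 (D = 44*80 = 3520)
-9112/D = -9112/3520 = -9112*1/3520 = -1139/440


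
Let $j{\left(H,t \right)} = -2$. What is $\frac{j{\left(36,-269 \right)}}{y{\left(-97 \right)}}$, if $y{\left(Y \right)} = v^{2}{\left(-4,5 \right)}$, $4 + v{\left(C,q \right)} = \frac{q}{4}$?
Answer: $- \frac{32}{121} \approx -0.26446$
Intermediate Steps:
$v{\left(C,q \right)} = -4 + \frac{q}{4}$
$y{\left(Y \right)} = \frac{121}{16}$ ($y{\left(Y \right)} = \left(-4 + \frac{1}{4} \cdot 5\right)^{2} = \left(-4 + \frac{5}{4}\right)^{2} = \left(- \frac{11}{4}\right)^{2} = \frac{121}{16}$)
$\frac{j{\left(36,-269 \right)}}{y{\left(-97 \right)}} = - \frac{2}{\frac{121}{16}} = \left(-2\right) \frac{16}{121} = - \frac{32}{121}$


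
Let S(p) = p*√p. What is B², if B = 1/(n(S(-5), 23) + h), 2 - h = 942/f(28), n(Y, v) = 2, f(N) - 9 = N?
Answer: 1369/630436 ≈ 0.0021715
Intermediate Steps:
f(N) = 9 + N
S(p) = p^(3/2)
h = -868/37 (h = 2 - 942/(9 + 28) = 2 - 942/37 = -868/37 ≈ -23.459)
B = -37/794 (B = 1/(2 - 868/37) = 1/(-794/37) = -37/794 ≈ -0.046600)
B² = (-37/794)² = 1369/630436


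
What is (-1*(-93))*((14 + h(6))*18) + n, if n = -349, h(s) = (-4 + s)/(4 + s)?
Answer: 117109/5 ≈ 23422.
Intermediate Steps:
h(s) = (-4 + s)/(4 + s)
(-1*(-93))*((14 + h(6))*18) + n = (-1*(-93))*((14 + (-4 + 6)/(4 + 6))*18) - 349 = 93*((14 + 2/10)*18) - 349 = 93*((14 + (⅒)*2)*18) - 349 = 93*((14 + ⅕)*18) - 349 = 93*((71/5)*18) - 349 = 93*(1278/5) - 349 = 118854/5 - 349 = 117109/5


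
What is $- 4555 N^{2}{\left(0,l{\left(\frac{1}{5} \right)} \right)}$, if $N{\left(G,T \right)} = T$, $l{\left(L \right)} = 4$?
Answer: $-72880$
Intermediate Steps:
$- 4555 N^{2}{\left(0,l{\left(\frac{1}{5} \right)} \right)} = - 4555 \cdot 4^{2} = \left(-4555\right) 16 = -72880$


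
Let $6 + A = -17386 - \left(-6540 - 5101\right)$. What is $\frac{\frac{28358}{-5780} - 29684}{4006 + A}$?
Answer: $\frac{85800939}{5043050} \approx 17.014$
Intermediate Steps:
$A = -5751$ ($A = -6 - 5745 = -5751$)
$\frac{\frac{28358}{-5780} - 29684}{4006 + A} = \frac{\frac{28358}{-5780} - 29684}{4006 - 5751} = \frac{28358 \left(- \frac{1}{5780}\right) - 29684}{-1745} = \left(- \frac{14179}{2890} - 29684\right) \left(- \frac{1}{1745}\right) = \left(- \frac{85800939}{2890}\right) \left(- \frac{1}{1745}\right) = \frac{85800939}{5043050}$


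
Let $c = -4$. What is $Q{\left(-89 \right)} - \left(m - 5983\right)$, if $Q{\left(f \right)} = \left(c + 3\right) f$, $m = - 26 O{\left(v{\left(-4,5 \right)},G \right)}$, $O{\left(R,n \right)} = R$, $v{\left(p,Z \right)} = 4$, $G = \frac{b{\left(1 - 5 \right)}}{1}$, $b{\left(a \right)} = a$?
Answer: $6176$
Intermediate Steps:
$G = -4$ ($G = \frac{1 - 5}{1} = \left(1 - 5\right) 1 = \left(-4\right) 1 = -4$)
$m = -104$ ($m = \left(-26\right) 4 = -104$)
$Q{\left(f \right)} = - f$ ($Q{\left(f \right)} = \left(-4 + 3\right) f = - f$)
$Q{\left(-89 \right)} - \left(m - 5983\right) = \left(-1\right) \left(-89\right) - \left(-104 - 5983\right) = 89 - -6087 = 89 + 6087 = 6176$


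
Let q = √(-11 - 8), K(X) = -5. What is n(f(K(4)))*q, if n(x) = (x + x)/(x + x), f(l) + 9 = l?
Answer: I*√19 ≈ 4.3589*I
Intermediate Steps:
f(l) = -9 + l
n(x) = 1 (n(x) = (2*x)/((2*x)) = (2*x)*(1/(2*x)) = 1)
q = I*√19 (q = √(-19) = I*√19 ≈ 4.3589*I)
n(f(K(4)))*q = 1*(I*√19) = I*√19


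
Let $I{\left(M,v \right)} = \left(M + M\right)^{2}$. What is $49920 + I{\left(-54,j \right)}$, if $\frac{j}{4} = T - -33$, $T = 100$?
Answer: $61584$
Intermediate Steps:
$j = 532$ ($j = 4 \left(100 - -33\right) = 4 \left(100 + 33\right) = 4 \cdot 133 = 532$)
$I{\left(M,v \right)} = 4 M^{2}$ ($I{\left(M,v \right)} = \left(2 M\right)^{2} = 4 M^{2}$)
$49920 + I{\left(-54,j \right)} = 49920 + 4 \left(-54\right)^{2} = 49920 + 4 \cdot 2916 = 49920 + 11664 = 61584$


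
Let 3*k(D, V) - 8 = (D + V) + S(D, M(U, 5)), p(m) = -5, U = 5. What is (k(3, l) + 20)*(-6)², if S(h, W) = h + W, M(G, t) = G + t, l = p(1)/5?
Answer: 996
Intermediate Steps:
l = -1 (l = -5/5 = -5*⅕ = -1)
S(h, W) = W + h
k(D, V) = 6 + V/3 + 2*D/3 (k(D, V) = 8/3 + ((D + V) + ((5 + 5) + D))/3 = 8/3 + ((D + V) + (10 + D))/3 = 8/3 + (10 + V + 2*D)/3 = 8/3 + (10/3 + V/3 + 2*D/3) = 6 + V/3 + 2*D/3)
(k(3, l) + 20)*(-6)² = ((6 + (⅓)*(-1) + (⅔)*3) + 20)*(-6)² = ((6 - ⅓ + 2) + 20)*36 = (23/3 + 20)*36 = (83/3)*36 = 996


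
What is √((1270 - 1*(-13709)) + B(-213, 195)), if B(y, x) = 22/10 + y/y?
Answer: √374555/5 ≈ 122.40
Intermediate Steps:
B(y, x) = 16/5 (B(y, x) = 22*(⅒) + 1 = 11/5 + 1 = 16/5)
√((1270 - 1*(-13709)) + B(-213, 195)) = √((1270 - 1*(-13709)) + 16/5) = √((1270 + 13709) + 16/5) = √(14979 + 16/5) = √(74911/5) = √374555/5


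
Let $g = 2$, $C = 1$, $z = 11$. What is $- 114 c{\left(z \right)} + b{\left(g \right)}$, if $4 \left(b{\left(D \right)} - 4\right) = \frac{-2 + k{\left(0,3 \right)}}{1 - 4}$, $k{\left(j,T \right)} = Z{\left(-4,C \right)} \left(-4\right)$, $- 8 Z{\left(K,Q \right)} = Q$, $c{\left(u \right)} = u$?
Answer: $- \frac{9999}{8} \approx -1249.9$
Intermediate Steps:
$Z{\left(K,Q \right)} = - \frac{Q}{8}$
$k{\left(j,T \right)} = \frac{1}{2}$ ($k{\left(j,T \right)} = \left(- \frac{1}{8}\right) 1 \left(-4\right) = \left(- \frac{1}{8}\right) \left(-4\right) = \frac{1}{2}$)
$b{\left(D \right)} = \frac{33}{8}$ ($b{\left(D \right)} = 4 + \frac{\left(-2 + \frac{1}{2}\right) \frac{1}{1 - 4}}{4} = 4 + \frac{\left(- \frac{3}{2}\right) \frac{1}{-3}}{4} = 4 + \frac{\left(- \frac{3}{2}\right) \left(- \frac{1}{3}\right)}{4} = 4 + \frac{1}{4} \cdot \frac{1}{2} = 4 + \frac{1}{8} = \frac{33}{8}$)
$- 114 c{\left(z \right)} + b{\left(g \right)} = \left(-114\right) 11 + \frac{33}{8} = -1254 + \frac{33}{8} = - \frac{9999}{8}$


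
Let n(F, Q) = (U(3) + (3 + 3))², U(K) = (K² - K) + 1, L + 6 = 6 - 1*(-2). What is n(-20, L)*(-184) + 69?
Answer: -31027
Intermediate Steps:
L = 2 (L = -6 + (6 - 1*(-2)) = -6 + (6 + 2) = -6 + 8 = 2)
U(K) = 1 + K² - K
n(F, Q) = 169 (n(F, Q) = ((1 + 3² - 1*3) + (3 + 3))² = ((1 + 9 - 3) + 6)² = (7 + 6)² = 13² = 169)
n(-20, L)*(-184) + 69 = 169*(-184) + 69 = -31096 + 69 = -31027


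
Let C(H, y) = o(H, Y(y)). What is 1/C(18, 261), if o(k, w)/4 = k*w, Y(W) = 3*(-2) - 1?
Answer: -1/504 ≈ -0.0019841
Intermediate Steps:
Y(W) = -7 (Y(W) = -6 - 1 = -7)
o(k, w) = 4*k*w (o(k, w) = 4*(k*w) = 4*k*w)
C(H, y) = -28*H (C(H, y) = 4*H*(-7) = -28*H)
1/C(18, 261) = 1/(-28*18) = 1/(-504) = -1/504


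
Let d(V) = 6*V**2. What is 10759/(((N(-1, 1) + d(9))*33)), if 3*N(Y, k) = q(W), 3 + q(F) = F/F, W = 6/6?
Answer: 1537/2288 ≈ 0.67177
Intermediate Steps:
W = 1 (W = 6*(1/6) = 1)
q(F) = -2 (q(F) = -3 + F/F = -3 + 1 = -2)
N(Y, k) = -2/3 (N(Y, k) = (1/3)*(-2) = -2/3)
10759/(((N(-1, 1) + d(9))*33)) = 10759/(((-2/3 + 6*9**2)*33)) = 10759/(((-2/3 + 6*81)*33)) = 10759/(((-2/3 + 486)*33)) = 10759/(((1456/3)*33)) = 10759/16016 = 10759*(1/16016) = 1537/2288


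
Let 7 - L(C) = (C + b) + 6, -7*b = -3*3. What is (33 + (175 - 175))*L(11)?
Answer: -2607/7 ≈ -372.43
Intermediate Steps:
b = 9/7 (b = -(-3)*3/7 = -⅐*(-9) = 9/7 ≈ 1.2857)
L(C) = -2/7 - C (L(C) = 7 - ((C + 9/7) + 6) = 7 - ((9/7 + C) + 6) = 7 - (51/7 + C) = 7 + (-51/7 - C) = -2/7 - C)
(33 + (175 - 175))*L(11) = (33 + (175 - 175))*(-2/7 - 1*11) = (33 + 0)*(-2/7 - 11) = 33*(-79/7) = -2607/7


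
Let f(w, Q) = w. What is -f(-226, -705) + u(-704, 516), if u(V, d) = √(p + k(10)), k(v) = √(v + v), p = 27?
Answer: 226 + √(27 + 2*√5) ≈ 231.61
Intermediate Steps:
k(v) = √2*√v (k(v) = √(2*v) = √2*√v)
u(V, d) = √(27 + 2*√5) (u(V, d) = √(27 + √2*√10) = √(27 + 2*√5))
-f(-226, -705) + u(-704, 516) = -1*(-226) + √(27 + 2*√5) = 226 + √(27 + 2*√5)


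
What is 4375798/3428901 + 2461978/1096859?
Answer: 1891644606380/537288703137 ≈ 3.5207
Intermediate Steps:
4375798/3428901 + 2461978/1096859 = 4375798*(1/3428901) + 2461978*(1/1096859) = 625114/489843 + 2461978/1096859 = 1891644606380/537288703137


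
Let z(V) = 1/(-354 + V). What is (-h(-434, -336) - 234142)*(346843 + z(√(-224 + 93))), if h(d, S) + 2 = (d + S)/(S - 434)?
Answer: -10187571719576847/125447 + 234141*I*√131/125447 ≈ -8.121e+10 + 21.363*I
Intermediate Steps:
h(d, S) = -2 + (S + d)/(-434 + S) (h(d, S) = -2 + (d + S)/(S - 434) = -2 + (S + d)/(-434 + S))
(-h(-434, -336) - 234142)*(346843 + z(√(-224 + 93))) = (-(868 - 434 - 1*(-336))/(-434 - 336) - 234142)*(346843 + 1/(-354 + √(-224 + 93))) = (-(868 - 434 + 336)/(-770) - 234142)*(346843 + 1/(-354 + √(-131))) = (-(-1)*770/770 - 234142)*(346843 + 1/(-354 + I*√131)) = (-1*(-1) - 234142)*(346843 + 1/(-354 + I*√131)) = (1 - 234142)*(346843 + 1/(-354 + I*√131)) = -234141*(346843 + 1/(-354 + I*√131)) = -81210166863 - 234141/(-354 + I*√131)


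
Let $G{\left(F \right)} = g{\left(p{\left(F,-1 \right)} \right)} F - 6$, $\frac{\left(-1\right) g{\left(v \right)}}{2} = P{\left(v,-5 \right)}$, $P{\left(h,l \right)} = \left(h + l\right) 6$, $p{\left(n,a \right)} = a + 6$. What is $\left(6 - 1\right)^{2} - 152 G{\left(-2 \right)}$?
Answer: $937$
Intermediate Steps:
$p{\left(n,a \right)} = 6 + a$
$P{\left(h,l \right)} = 6 h + 6 l$
$g{\left(v \right)} = 60 - 12 v$ ($g{\left(v \right)} = - 2 \left(6 v + 6 \left(-5\right)\right) = - 2 \left(6 v - 30\right) = - 2 \left(-30 + 6 v\right) = 60 - 12 v$)
$G{\left(F \right)} = -6$ ($G{\left(F \right)} = \left(60 - 12 \left(6 - 1\right)\right) F - 6 = \left(60 - 60\right) F - 6 = 0 F - 6 = 0 - 6 = -6$)
$\left(6 - 1\right)^{2} - 152 G{\left(-2 \right)} = \left(6 - 1\right)^{2} - -912 = 5^{2} + 912 = 25 + 912 = 937$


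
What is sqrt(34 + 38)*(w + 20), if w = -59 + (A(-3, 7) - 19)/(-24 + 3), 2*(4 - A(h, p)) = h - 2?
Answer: -1613*sqrt(2)/7 ≈ -325.88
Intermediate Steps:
A(h, p) = 5 - h/2 (A(h, p) = 4 - (h - 2)/2 = 4 - (-2 + h)/2 = 4 + (1 - h/2) = 5 - h/2)
w = -2453/42 (w = -59 + ((5 - 1/2*(-3)) - 19)/(-24 + 3) = -59 + ((5 + 3/2) - 19)/(-21) = -59 + (13/2 - 19)*(-1/21) = -59 - 25/2*(-1/21) = -59 + 25/42 = -2453/42 ≈ -58.405)
sqrt(34 + 38)*(w + 20) = sqrt(34 + 38)*(-2453/42 + 20) = sqrt(72)*(-1613/42) = (6*sqrt(2))*(-1613/42) = -1613*sqrt(2)/7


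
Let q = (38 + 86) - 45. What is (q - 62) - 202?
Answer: -185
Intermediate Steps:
q = 79 (q = 124 - 45 = 79)
(q - 62) - 202 = (79 - 62) - 202 = 17 - 202 = -185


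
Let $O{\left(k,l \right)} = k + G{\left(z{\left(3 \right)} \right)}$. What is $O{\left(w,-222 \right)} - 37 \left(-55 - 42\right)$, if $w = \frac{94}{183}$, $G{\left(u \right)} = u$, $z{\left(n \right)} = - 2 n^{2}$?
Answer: $\frac{653587}{183} \approx 3571.5$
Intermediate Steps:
$w = \frac{94}{183}$ ($w = 94 \cdot \frac{1}{183} = \frac{94}{183} \approx 0.51366$)
$O{\left(k,l \right)} = -18 + k$ ($O{\left(k,l \right)} = k - 2 \cdot 3^{2} = k - 18 = -18 + k$)
$O{\left(w,-222 \right)} - 37 \left(-55 - 42\right) = \left(-18 + \frac{94}{183}\right) - 37 \left(-55 - 42\right) = - \frac{3200}{183} - -3589 = - \frac{3200}{183} + 3589 = \frac{653587}{183}$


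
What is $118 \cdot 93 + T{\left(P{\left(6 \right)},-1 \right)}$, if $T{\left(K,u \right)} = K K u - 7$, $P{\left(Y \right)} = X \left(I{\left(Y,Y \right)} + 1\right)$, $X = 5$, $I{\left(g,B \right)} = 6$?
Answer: $9742$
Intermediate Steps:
$P{\left(Y \right)} = 35$ ($P{\left(Y \right)} = 5 \left(6 + 1\right) = 5 \cdot 7 = 35$)
$T{\left(K,u \right)} = -7 + u K^{2}$ ($T{\left(K,u \right)} = K^{2} u - 7 = u K^{2} - 7 = -7 + u K^{2}$)
$118 \cdot 93 + T{\left(P{\left(6 \right)},-1 \right)} = 118 \cdot 93 - 1232 = 10974 - 1232 = 9742$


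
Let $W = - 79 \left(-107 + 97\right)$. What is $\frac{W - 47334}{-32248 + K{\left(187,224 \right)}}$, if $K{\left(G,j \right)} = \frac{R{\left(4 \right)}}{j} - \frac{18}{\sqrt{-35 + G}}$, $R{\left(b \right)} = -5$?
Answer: $\frac{1430923536706048}{991415736880603} - \frac{10509262848 \sqrt{38}}{991415736880603} \approx 1.4432$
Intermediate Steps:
$W = 790$ ($W = \left(-79\right) \left(-10\right) = 790$)
$K{\left(G,j \right)} = - \frac{18}{\sqrt{-35 + G}} - \frac{5}{j}$ ($K{\left(G,j \right)} = - \frac{5}{j} - \frac{18}{\sqrt{-35 + G}} = - \frac{18}{\sqrt{-35 + G}} - \frac{5}{j}$)
$\frac{W - 47334}{-32248 + K{\left(187,224 \right)}} = \frac{790 - 47334}{-32248 - \left(\frac{5}{224} + \frac{18}{\sqrt{-35 + 187}}\right)} = - \frac{46544}{-32248 - \left(\frac{5}{224} + \frac{18}{2 \sqrt{38}}\right)} = - \frac{46544}{-32248 - \left(\frac{5}{224} + 18 \frac{\sqrt{38}}{76}\right)} = - \frac{46544}{-32248 - \left(\frac{5}{224} + \frac{9 \sqrt{38}}{38}\right)} = - \frac{46544}{- \frac{7223557}{224} - \frac{9 \sqrt{38}}{38}}$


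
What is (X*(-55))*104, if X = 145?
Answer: -829400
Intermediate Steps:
(X*(-55))*104 = (145*(-55))*104 = -7975*104 = -829400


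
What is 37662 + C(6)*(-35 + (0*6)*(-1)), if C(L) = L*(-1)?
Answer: 37872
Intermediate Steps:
C(L) = -L
37662 + C(6)*(-35 + (0*6)*(-1)) = 37662 + (-1*6)*(-35 + (0*6)*(-1)) = 37662 - 6*(-35 + 0*(-1)) = 37662 - 6*(-35 + 0) = 37662 - 6*(-35) = 37662 + 210 = 37872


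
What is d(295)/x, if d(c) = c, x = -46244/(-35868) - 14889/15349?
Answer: 40602172485/43940126 ≈ 924.03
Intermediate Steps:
x = 43940126/137634483 (x = -46244*(-1/35868) - 14889*1/15349 = 11561/8967 - 14889/15349 = 43940126/137634483 ≈ 0.31925)
d(295)/x = 295/(43940126/137634483) = 295*(137634483/43940126) = 40602172485/43940126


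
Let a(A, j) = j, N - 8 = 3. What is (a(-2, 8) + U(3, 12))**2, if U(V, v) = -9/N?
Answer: 6241/121 ≈ 51.578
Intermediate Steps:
N = 11 (N = 8 + 3 = 11)
U(V, v) = -9/11
(a(-2, 8) + U(3, 12))**2 = (8 - 9/11)**2 = (79/11)**2 = 6241/121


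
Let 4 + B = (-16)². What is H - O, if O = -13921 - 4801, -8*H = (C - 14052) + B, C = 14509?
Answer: 149067/8 ≈ 18633.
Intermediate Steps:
B = 252 (B = -4 + (-16)² = -4 + 256 = 252)
H = -709/8 (H = -((14509 - 14052) + 252)/8 = -(457 + 252)/8 = -⅛*709 = -709/8 ≈ -88.625)
O = -18722
H - O = -709/8 - 1*(-18722) = -709/8 + 18722 = 149067/8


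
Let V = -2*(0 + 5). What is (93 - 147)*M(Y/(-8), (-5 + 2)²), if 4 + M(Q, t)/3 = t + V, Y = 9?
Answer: 810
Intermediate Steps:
V = -10 (V = -2*5 = -10)
M(Q, t) = -42 + 3*t (M(Q, t) = -12 + 3*(t - 10) = -12 + 3*(-10 + t) = -12 + (-30 + 3*t) = -42 + 3*t)
(93 - 147)*M(Y/(-8), (-5 + 2)²) = (93 - 147)*(-42 + 3*(-5 + 2)²) = -54*(-42 + 3*(-3)²) = -54*(-42 + 3*9) = -54*(-42 + 27) = -54*(-15) = 810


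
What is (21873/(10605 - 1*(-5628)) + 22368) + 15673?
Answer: 205847142/5411 ≈ 38042.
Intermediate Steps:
(21873/(10605 - 1*(-5628)) + 22368) + 15673 = (21873/(10605 + 5628) + 22368) + 15673 = (21873/16233 + 22368) + 15673 = (21873*(1/16233) + 22368) + 15673 = (7291/5411 + 22368) + 15673 = 121040539/5411 + 15673 = 205847142/5411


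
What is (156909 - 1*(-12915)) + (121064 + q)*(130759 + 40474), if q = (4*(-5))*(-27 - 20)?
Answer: 20891280756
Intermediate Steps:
q = 940 (q = -20*(-47) = 940)
(156909 - 1*(-12915)) + (121064 + q)*(130759 + 40474) = (156909 - 1*(-12915)) + (121064 + 940)*(130759 + 40474) = (156909 + 12915) + 122004*171233 = 169824 + 20891110932 = 20891280756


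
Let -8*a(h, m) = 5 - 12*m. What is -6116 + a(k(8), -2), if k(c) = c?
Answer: -48957/8 ≈ -6119.6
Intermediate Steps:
a(h, m) = -5/8 + 3*m/2 (a(h, m) = -(5 - 12*m)/8 = -5/8 + 3*m/2)
-6116 + a(k(8), -2) = -6116 + (-5/8 + (3/2)*(-2)) = -6116 + (-5/8 - 3) = -6116 - 29/8 = -48957/8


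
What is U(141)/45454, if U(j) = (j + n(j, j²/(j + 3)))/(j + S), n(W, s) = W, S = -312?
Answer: -47/1295439 ≈ -3.6281e-5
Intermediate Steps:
U(j) = 2*j/(-312 + j) (U(j) = (j + j)/(j - 312) = (2*j)/(-312 + j) = 2*j/(-312 + j))
U(141)/45454 = (2*141/(-312 + 141))/45454 = (2*141/(-171))*(1/45454) = (2*141*(-1/171))*(1/45454) = -94/57*1/45454 = -47/1295439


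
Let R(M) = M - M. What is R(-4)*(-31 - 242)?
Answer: 0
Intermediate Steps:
R(M) = 0
R(-4)*(-31 - 242) = 0*(-31 - 242) = 0*(-273) = 0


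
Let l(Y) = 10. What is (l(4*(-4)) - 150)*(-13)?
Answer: 1820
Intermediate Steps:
(l(4*(-4)) - 150)*(-13) = (10 - 150)*(-13) = -140*(-13) = 1820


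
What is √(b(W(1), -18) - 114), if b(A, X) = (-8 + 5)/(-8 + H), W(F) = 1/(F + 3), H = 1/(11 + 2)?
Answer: I*√1205409/103 ≈ 10.659*I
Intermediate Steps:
H = 1/13 ≈ 0.076923
W(F) = 1/(3 + F)
b(A, X) = 39/103 (b(A, X) = (-8 + 5)/(-8 + 1/13) = -3/(-103/13) = -3*(-13/103) = 39/103)
√(b(W(1), -18) - 114) = √(39/103 - 114) = √(-11703/103) = I*√1205409/103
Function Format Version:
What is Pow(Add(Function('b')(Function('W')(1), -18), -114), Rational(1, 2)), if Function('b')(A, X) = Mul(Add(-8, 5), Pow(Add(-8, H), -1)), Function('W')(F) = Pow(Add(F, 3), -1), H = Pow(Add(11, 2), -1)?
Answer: Mul(Rational(1, 103), I, Pow(1205409, Rational(1, 2))) ≈ Mul(10.659, I)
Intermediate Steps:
H = Rational(1, 13) (H = Pow(13, -1) = Rational(1, 13) ≈ 0.076923)
Function('W')(F) = Pow(Add(3, F), -1)
Function('b')(A, X) = Rational(39, 103) (Function('b')(A, X) = Mul(Add(-8, 5), Pow(Add(-8, Rational(1, 13)), -1)) = Mul(-3, Pow(Rational(-103, 13), -1)) = Mul(-3, Rational(-13, 103)) = Rational(39, 103))
Pow(Add(Function('b')(Function('W')(1), -18), -114), Rational(1, 2)) = Pow(Add(Rational(39, 103), -114), Rational(1, 2)) = Pow(Rational(-11703, 103), Rational(1, 2)) = Mul(Rational(1, 103), I, Pow(1205409, Rational(1, 2)))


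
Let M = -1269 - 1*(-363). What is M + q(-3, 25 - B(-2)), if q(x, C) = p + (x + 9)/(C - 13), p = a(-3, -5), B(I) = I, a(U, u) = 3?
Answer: -6318/7 ≈ -902.57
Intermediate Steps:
p = 3
M = -906 (M = -1269 + 363 = -906)
q(x, C) = 3 + (9 + x)/(-13 + C) (q(x, C) = 3 + (x + 9)/(C - 13) = 3 + (9 + x)/(-13 + C))
M + q(-3, 25 - B(-2)) = -906 + (-30 - 3 + 3*(25 - 1*(-2)))/(-13 + (25 - 1*(-2))) = -906 + (-30 - 3 + 3*(25 + 2))/(-13 + (25 + 2)) = -906 + (-30 - 3 + 3*27)/(-13 + 27) = -906 + (-30 - 3 + 81)/14 = -906 + (1/14)*48 = -906 + 24/7 = -6318/7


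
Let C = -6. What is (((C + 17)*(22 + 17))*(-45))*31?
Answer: -598455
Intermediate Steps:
(((C + 17)*(22 + 17))*(-45))*31 = (((-6 + 17)*(22 + 17))*(-45))*31 = ((11*39)*(-45))*31 = (429*(-45))*31 = -19305*31 = -598455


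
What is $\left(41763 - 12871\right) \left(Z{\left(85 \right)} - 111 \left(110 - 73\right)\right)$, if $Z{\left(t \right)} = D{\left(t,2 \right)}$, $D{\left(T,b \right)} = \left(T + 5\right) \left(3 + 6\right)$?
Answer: $-95256924$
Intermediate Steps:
$D{\left(T,b \right)} = 45 + 9 T$ ($D{\left(T,b \right)} = \left(5 + T\right) 9 = 45 + 9 T$)
$Z{\left(t \right)} = 45 + 9 t$
$\left(41763 - 12871\right) \left(Z{\left(85 \right)} - 111 \left(110 - 73\right)\right) = \left(41763 - 12871\right) \left(\left(45 + 9 \cdot 85\right) - 111 \left(110 - 73\right)\right) = 28892 \left(\left(45 + 765\right) - 4107\right) = 28892 \left(810 - 4107\right) = 28892 \left(-3297\right) = -95256924$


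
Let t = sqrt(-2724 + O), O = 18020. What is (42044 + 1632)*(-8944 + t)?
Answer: -390638144 + 349408*sqrt(239) ≈ -3.8524e+8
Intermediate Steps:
t = 8*sqrt(239) (t = sqrt(-2724 + 18020) = sqrt(15296) = 8*sqrt(239) ≈ 123.68)
(42044 + 1632)*(-8944 + t) = (42044 + 1632)*(-8944 + 8*sqrt(239)) = 43676*(-8944 + 8*sqrt(239)) = -390638144 + 349408*sqrt(239)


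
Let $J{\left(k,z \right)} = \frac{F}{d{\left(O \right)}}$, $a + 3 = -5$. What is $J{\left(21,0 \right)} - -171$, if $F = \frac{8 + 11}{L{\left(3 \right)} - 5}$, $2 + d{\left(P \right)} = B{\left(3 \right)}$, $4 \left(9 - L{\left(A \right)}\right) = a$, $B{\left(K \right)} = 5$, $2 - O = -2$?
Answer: $\frac{3097}{18} \approx 172.06$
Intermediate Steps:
$O = 4$ ($O = 2 - -2 = 2 + 2 = 4$)
$a = -8$ ($a = -3 - 5 = -8$)
$L{\left(A \right)} = 11$ ($L{\left(A \right)} = 9 - -2 = 9 + 2 = 11$)
$d{\left(P \right)} = 3$ ($d{\left(P \right)} = -2 + 5 = 3$)
$F = \frac{19}{6}$ ($F = \frac{8 + 11}{11 - 5} = \frac{19}{6} \approx 3.1667$)
$J{\left(k,z \right)} = \frac{19}{18}$ ($J{\left(k,z \right)} = \frac{19}{6 \cdot 3} = \frac{19}{6} \cdot \frac{1}{3} = \frac{19}{18}$)
$J{\left(21,0 \right)} - -171 = \frac{19}{18} - -171 = \frac{19}{18} + 171 = \frac{3097}{18}$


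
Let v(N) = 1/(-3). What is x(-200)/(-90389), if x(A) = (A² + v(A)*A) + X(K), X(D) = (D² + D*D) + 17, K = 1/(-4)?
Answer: -962011/2169336 ≈ -0.44346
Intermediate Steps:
v(N) = -⅓ (v(N) = 1*(-⅓) = -⅓)
K = -¼ ≈ -0.25000
X(D) = 17 + 2*D² (X(D) = (D² + D²) + 17 = 2*D² + 17 = 17 + 2*D²)
x(A) = 137/8 + A² - A/3 (x(A) = (A² - A/3) + (17 + 2*(-¼)²) = (A² - A/3) + (17 + 2*(1/16)) = (A² - A/3) + (17 + ⅛) = (A² - A/3) + 137/8 = 137/8 + A² - A/3)
x(-200)/(-90389) = (137/8 + (-200)² - ⅓*(-200))/(-90389) = (137/8 + 40000 + 200/3)*(-1/90389) = (962011/24)*(-1/90389) = -962011/2169336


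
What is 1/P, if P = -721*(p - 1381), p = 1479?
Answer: -1/70658 ≈ -1.4153e-5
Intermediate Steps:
P = -70658 (P = -721*(1479 - 1381) = -721*98 = -70658)
1/P = 1/(-70658) = -1/70658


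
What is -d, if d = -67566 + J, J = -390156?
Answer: 457722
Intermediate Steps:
d = -457722 (d = -67566 - 390156 = -457722)
-d = -1*(-457722) = 457722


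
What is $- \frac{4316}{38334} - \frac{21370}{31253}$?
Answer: $- \frac{477042764}{599026251} \approx -0.79636$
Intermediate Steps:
$- \frac{4316}{38334} - \frac{21370}{31253} = \left(-4316\right) \frac{1}{38334} - \frac{21370}{31253} = - \frac{2158}{19167} - \frac{21370}{31253} = - \frac{477042764}{599026251}$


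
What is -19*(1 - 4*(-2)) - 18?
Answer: -189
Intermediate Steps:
-19*(1 - 4*(-2)) - 18 = -19*(1 + 8) - 18 = -19*9 - 18 = -171 - 18 = -189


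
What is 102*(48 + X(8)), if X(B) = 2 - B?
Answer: 4284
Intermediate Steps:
102*(48 + X(8)) = 102*(48 + (2 - 1*8)) = 102*(48 + (2 - 8)) = 102*(48 - 6) = 102*42 = 4284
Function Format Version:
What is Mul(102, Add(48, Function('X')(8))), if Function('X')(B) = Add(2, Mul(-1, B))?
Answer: 4284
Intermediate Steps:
Mul(102, Add(48, Function('X')(8))) = Mul(102, Add(48, Add(2, Mul(-1, 8)))) = Mul(102, Add(48, Add(2, -8))) = Mul(102, Add(48, -6)) = Mul(102, 42) = 4284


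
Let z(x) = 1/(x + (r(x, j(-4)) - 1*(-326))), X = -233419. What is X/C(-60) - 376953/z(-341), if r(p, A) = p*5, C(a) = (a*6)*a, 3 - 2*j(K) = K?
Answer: 14004557622581/21600 ≈ 6.4836e+8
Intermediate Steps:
j(K) = 3/2 - K/2
C(a) = 6*a² (C(a) = (6*a)*a = 6*a²)
r(p, A) = 5*p
z(x) = 1/(326 + 6*x) (z(x) = 1/(x + (5*x - 1*(-326))) = 1/(x + (5*x + 326)) = 1/(x + (326 + 5*x)) = 1/(326 + 6*x))
X/C(-60) - 376953/z(-341) = -233419/(6*(-60)²) - 376953/(1/(2*(163 + 3*(-341)))) = -233419/(6*3600) - 376953/(1/(2*(163 - 1023))) = -233419/21600 - 376953/((½)/(-860)) = -233419*1/21600 - 376953/((½)*(-1/860)) = -233419/21600 - 376953/(-1/1720) = -233419/21600 - 376953*(-1720) = -233419/21600 + 648359160 = 14004557622581/21600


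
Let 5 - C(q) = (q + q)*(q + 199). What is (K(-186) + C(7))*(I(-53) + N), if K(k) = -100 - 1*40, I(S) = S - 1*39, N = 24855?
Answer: -74759497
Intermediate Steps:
I(S) = -39 + S (I(S) = S - 39 = -39 + S)
C(q) = 5 - 2*q*(199 + q) (C(q) = 5 - (q + q)*(q + 199) = 5 - 2*q*(199 + q))
K(k) = -140 (K(k) = -100 - 40 = -140)
(K(-186) + C(7))*(I(-53) + N) = (-140 + (5 - 398*7 - 2*7²))*((-39 - 53) + 24855) = (-140 + (5 - 2786 - 2*49))*(-92 + 24855) = (-140 + (5 - 2786 - 98))*24763 = (-140 - 2879)*24763 = -3019*24763 = -74759497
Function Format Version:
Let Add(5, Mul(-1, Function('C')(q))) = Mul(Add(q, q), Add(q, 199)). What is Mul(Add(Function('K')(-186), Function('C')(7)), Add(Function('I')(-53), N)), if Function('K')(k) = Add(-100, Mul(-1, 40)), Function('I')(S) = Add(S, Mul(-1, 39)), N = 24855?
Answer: -74759497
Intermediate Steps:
Function('I')(S) = Add(-39, S) (Function('I')(S) = Add(S, -39) = Add(-39, S))
Function('C')(q) = Add(5, Mul(-2, q, Add(199, q))) (Function('C')(q) = Add(5, Mul(-1, Mul(Add(q, q), Add(q, 199)))) = Add(5, Mul(-1, Mul(Mul(2, q), Add(199, q)))) = Add(5, Mul(-1, Mul(2, q, Add(199, q)))) = Add(5, Mul(-2, q, Add(199, q))))
Function('K')(k) = -140 (Function('K')(k) = Add(-100, -40) = -140)
Mul(Add(Function('K')(-186), Function('C')(7)), Add(Function('I')(-53), N)) = Mul(Add(-140, Add(5, Mul(-398, 7), Mul(-2, Pow(7, 2)))), Add(Add(-39, -53), 24855)) = Mul(Add(-140, Add(5, -2786, Mul(-2, 49))), Add(-92, 24855)) = Mul(Add(-140, Add(5, -2786, -98)), 24763) = Mul(Add(-140, -2879), 24763) = Mul(-3019, 24763) = -74759497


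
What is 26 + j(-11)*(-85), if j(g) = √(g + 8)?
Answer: 26 - 85*I*√3 ≈ 26.0 - 147.22*I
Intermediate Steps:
j(g) = √(8 + g)
26 + j(-11)*(-85) = 26 + √(8 - 11)*(-85) = 26 + √(-3)*(-85) = 26 + (I*√3)*(-85) = 26 - 85*I*√3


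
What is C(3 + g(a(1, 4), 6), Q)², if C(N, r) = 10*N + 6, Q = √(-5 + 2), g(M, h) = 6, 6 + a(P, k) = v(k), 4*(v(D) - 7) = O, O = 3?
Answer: 9216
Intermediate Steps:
v(D) = 31/4 (v(D) = 7 + (¼)*3 = 7 + ¾ = 31/4)
a(P, k) = 7/4 (a(P, k) = -6 + 31/4 = 7/4)
Q = I*√3 (Q = √(-3) = I*√3 ≈ 1.732*I)
C(N, r) = 6 + 10*N
C(3 + g(a(1, 4), 6), Q)² = (6 + 10*(3 + 6))² = (6 + 10*9)² = (6 + 90)² = 96² = 9216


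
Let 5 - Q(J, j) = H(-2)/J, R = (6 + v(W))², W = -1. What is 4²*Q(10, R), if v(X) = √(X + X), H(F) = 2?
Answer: 384/5 ≈ 76.800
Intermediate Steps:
v(X) = √2*√X (v(X) = √(2*X) = √2*√X)
R = (6 + I*√2)² (R = (6 + √2*√(-1))² = (6 + √2*I)² = (6 + I*√2)² ≈ 34.0 + 16.971*I)
Q(J, j) = 5 - 2/J
4²*Q(10, R) = 4²*(5 - 2/10) = 16*(5 - 2*⅒) = 16*(5 - ⅕) = 16*(24/5) = 384/5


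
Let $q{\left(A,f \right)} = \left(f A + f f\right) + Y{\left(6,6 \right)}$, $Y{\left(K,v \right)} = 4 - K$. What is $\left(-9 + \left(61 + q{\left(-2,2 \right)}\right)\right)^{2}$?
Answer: $2500$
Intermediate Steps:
$q{\left(A,f \right)} = -2 + f^{2} + A f$ ($q{\left(A,f \right)} = \left(f A + f f\right) + \left(4 - 6\right) = \left(A f + f^{2}\right) + \left(4 - 6\right) = \left(f^{2} + A f\right) - 2 = -2 + f^{2} + A f$)
$\left(-9 + \left(61 + q{\left(-2,2 \right)}\right)\right)^{2} = \left(-9 + \left(61 - \left(6 - 4\right)\right)\right)^{2} = \left(-9 + \left(61 - 2\right)\right)^{2} = \left(-9 + 59\right)^{2} = 50^{2} = 2500$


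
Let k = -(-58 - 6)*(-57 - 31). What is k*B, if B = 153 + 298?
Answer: -2540032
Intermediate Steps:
k = -5632 (k = -(-64)*(-88) = -1*5632 = -5632)
B = 451
k*B = -5632*451 = -2540032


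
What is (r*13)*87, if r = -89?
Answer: -100659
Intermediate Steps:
(r*13)*87 = -89*13*87 = -1157*87 = -100659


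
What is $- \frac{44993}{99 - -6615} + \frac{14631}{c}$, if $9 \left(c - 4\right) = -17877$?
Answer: $- \frac{562270973}{39928158} \approx -14.082$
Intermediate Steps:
$c = - \frac{5947}{3}$ ($c = 4 + \frac{1}{9} \left(-17877\right) = 4 - \frac{5959}{3} = - \frac{5947}{3} \approx -1982.3$)
$- \frac{44993}{99 - -6615} + \frac{14631}{c} = - \frac{44993}{99 - -6615} + \frac{14631}{- \frac{5947}{3}} = - \frac{44993}{99 + 6615} + 14631 \left(- \frac{3}{5947}\right) = - \frac{44993}{6714} - \frac{43893}{5947} = - \frac{562270973}{39928158}$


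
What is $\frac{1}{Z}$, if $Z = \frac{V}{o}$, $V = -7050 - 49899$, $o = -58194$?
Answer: $\frac{19398}{18983} \approx 1.0219$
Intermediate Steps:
$V = -56949$
$Z = \frac{18983}{19398}$ ($Z = - \frac{56949}{-58194} = \left(-56949\right) \left(- \frac{1}{58194}\right) = \frac{18983}{19398} \approx 0.97861$)
$\frac{1}{Z} = \frac{1}{\frac{18983}{19398}} = \frac{19398}{18983}$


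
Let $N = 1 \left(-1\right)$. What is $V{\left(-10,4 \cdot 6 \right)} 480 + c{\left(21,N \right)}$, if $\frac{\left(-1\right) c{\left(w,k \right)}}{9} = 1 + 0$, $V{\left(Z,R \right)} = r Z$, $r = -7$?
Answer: $33591$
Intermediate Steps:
$N = -1$
$V{\left(Z,R \right)} = - 7 Z$
$c{\left(w,k \right)} = -9$ ($c{\left(w,k \right)} = - 9 \left(1 + 0\right) = \left(-9\right) 1 = -9$)
$V{\left(-10,4 \cdot 6 \right)} 480 + c{\left(21,N \right)} = \left(-7\right) \left(-10\right) 480 - 9 = 70 \cdot 480 - 9 = 33600 - 9 = 33591$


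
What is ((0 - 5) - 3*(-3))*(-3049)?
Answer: -12196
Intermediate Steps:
((0 - 5) - 3*(-3))*(-3049) = (-5 + 9)*(-3049) = 4*(-3049) = -12196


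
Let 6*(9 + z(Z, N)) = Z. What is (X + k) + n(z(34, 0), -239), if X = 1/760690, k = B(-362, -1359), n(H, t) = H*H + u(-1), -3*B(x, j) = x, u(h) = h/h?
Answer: 909024559/6846210 ≈ 132.78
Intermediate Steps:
u(h) = 1
z(Z, N) = -9 + Z/6
B(x, j) = -x/3
n(H, t) = 1 + H**2 (n(H, t) = H*H + 1 = H**2 + 1 = 1 + H**2)
k = 362/3 (k = -1/3*(-362) = 362/3 ≈ 120.67)
X = 1/760690 ≈ 1.3146e-6
(X + k) + n(z(34, 0), -239) = (1/760690 + 362/3) + (1 + (-9 + (1/6)*34)**2) = 275369783/2282070 + (1 + (-9 + 17/3)**2) = 275369783/2282070 + (1 + (-10/3)**2) = 275369783/2282070 + (1 + 100/9) = 275369783/2282070 + 109/9 = 909024559/6846210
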